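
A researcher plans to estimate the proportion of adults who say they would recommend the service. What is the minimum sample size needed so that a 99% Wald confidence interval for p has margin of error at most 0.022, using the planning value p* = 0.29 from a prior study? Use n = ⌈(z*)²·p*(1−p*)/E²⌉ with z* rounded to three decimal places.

The 99% critical value is z* = 2.576.
p*(1−p*) = 0.29·0.71 = 0.2059.
(z*)²·p*(1−p*)/E² = 6.635776·0.2059/0.000484 = 2822.947.
⌈2822.947⌉ = 2823.

n = 2823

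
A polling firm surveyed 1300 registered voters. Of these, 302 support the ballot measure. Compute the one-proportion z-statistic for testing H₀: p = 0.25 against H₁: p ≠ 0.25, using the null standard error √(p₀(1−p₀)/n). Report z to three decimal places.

z = -1.473

With x = 302 successes in n = 1300, p̂ = 0.23231.
Under H₀, SE = √(p₀(1−p₀)/n) = √(0.25·0.75/1300) = √0.000144231 = 0.012010.
z = (p̂ − p₀)/SE = (0.23231 − 0.25)/0.012010 = -1.473.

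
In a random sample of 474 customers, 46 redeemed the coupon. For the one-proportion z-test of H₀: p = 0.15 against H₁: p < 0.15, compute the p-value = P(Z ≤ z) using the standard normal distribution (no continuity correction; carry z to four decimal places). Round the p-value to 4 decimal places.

With x = 46 successes in n = 474, p̂ = 0.09705.
SE₀ = √(0.15·0.85/474) = 0.016401.
z = (p̂ − p₀)/SE = (46/474 − 0.15)/0.016401 ≈ -3.2287.
From the standard normal, P(Z ≤ z) = 0.0006.

p-value = 0.0006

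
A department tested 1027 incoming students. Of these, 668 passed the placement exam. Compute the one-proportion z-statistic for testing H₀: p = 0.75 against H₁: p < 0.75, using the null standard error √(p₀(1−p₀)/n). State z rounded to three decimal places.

z = -7.368

p̂ = 668/1027 = 0.65044.
SE₀ = √(0.75·0.25/1027) = 0.013512.
Test statistic: z = -0.09956/0.013512 = -7.368.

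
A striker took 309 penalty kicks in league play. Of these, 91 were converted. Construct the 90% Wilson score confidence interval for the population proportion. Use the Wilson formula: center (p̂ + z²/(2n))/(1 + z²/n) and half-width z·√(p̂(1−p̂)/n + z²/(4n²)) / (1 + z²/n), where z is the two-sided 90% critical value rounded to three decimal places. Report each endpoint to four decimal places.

(0.2538, 0.3388)

p̂ = 91/309 = 0.29450; z = 1.645, so z² = 2.706025.
1 + z²/n = 1.008757.
Adjusted center: (0.29450 + z²/(2n))/1.008757 = 0.29628.
Radicand: p̂(1−p̂)/n + z²/(4n²) = 0.000672392 + 0.000007085 = 0.000679477.
Half-width = z·√(radicand)/denom = 1.645·0.026067/1.008757 = 0.04251.
CI: 0.29628 ± 0.04251 = (0.2538, 0.3388).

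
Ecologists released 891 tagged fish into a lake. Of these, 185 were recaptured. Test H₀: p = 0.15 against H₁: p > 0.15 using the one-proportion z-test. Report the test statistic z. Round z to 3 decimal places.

z = 4.818

The sample proportion is 185/891 = 0.20763.
Null standard error: √(0.15·0.85/891) = √0.000143098 = 0.011962.
Test statistic: z = 0.05763/0.011962 = 4.818.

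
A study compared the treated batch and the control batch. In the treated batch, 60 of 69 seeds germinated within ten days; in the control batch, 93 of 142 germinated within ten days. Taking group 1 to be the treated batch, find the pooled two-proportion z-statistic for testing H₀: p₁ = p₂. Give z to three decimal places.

z = 3.276

p̂₁ = 60/69 = 0.86957, p̂₂ = 93/142 = 0.65493.
Pooled p̂ = (60+93)/(69+142) = 153/211 = 0.72512.
SE = √[p̂(1−p̂)(1/n₁+1/n₂)] = √[0.72512·0.27488·(1/69+1/142)] ≈ 0.065516.
z = 0.21464/0.065516 = 3.276.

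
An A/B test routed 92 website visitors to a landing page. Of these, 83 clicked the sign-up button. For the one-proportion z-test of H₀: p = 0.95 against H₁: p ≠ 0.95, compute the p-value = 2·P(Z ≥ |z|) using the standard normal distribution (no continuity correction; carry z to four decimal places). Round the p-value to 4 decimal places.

p-value = 0.0353

Sample proportion p̂ = 83/92 = 0.90217.
Null standard error: √(0.95·0.05/92) = √0.000516304 = 0.022722.
Test statistic (full precision, shown to 4 dp): z = (83/92 − 0.95)/SE₀ ≈ -2.1048.
p-value = 2·P(Z ≥ |z|) with z = -2.1048 → 0.0353.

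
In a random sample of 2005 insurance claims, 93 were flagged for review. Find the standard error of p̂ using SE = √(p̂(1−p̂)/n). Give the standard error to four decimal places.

SE = 0.0047

p̂ = 93/2005 = 0.04638.
p̂(1−p̂) = 0.044229.
SE = √(0.044229/2005) = √0.000022059 = 0.0047.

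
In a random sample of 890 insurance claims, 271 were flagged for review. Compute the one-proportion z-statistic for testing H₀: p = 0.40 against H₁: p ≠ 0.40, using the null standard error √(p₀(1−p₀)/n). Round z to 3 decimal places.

The sample proportion is 271/890 = 0.30449.
Under H₀, SE = √(p₀(1−p₀)/n) = √(0.40·0.60/890) = √0.000269663 = 0.016421.
z = (0.30449 − 0.40)/0.016421 = -0.09551/0.016421 = -5.816.

z = -5.816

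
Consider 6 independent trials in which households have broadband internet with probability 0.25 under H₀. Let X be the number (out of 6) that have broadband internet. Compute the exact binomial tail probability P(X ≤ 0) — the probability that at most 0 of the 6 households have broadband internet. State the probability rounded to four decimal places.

P = 0.1780

X is binomial with n = 6 and p = 0.25.
P(X ≤ 0) = C(6,0)·0.25^0·0.75^6.
= 0.177979 = 0.1780.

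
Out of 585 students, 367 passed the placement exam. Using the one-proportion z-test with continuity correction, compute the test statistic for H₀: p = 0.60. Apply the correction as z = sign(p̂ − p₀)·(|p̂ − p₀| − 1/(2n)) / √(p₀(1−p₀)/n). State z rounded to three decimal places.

The sample proportion is 367/585 = 0.62735. p̂ − p₀ = 0.027350.
Continuity correction 1/(2n) = 1/1170 = 0.000855.
Corrected numerator: |0.027350| − 0.000855 = 0.026495.
Under H₀, SE = √(p₀(1−p₀)/n) = √(0.60·0.40/585) = √0.000410256 = 0.020255.
z = +0.026495/0.020255 = 1.308.

z = 1.308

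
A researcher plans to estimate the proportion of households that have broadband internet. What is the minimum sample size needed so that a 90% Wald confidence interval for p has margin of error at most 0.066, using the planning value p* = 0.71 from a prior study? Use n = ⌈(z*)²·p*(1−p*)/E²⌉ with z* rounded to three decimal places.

For 90% confidence, z* = 1.645.
p*(1−p*) = 0.2059.
(z*)²·p*(1−p*)/E² = 2.706025·0.2059/0.004356 = 127.909.
⌈127.909⌉ = 128.

n = 128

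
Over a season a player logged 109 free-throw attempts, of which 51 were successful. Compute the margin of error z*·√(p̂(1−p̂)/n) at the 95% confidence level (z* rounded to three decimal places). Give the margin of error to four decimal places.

The sample proportion is 51/109 = 0.46789.
Standard error of p̂: √(0.248969/109) = √0.002284119 = 0.047792.
z* = 1.960 at the 95% level.
ME = 1.960·0.047792 = 0.0937.

ME = 0.0937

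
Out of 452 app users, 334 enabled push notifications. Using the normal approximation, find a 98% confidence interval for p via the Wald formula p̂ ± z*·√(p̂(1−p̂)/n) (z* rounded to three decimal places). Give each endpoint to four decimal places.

(0.6909, 0.7870)

p̂ = 334/452 = 0.73894.
SE(p̂) = √(0.73894·0.26106/452) = 0.020659.
For 98% confidence, z* = 2.326.
Margin = 2.326·0.020659 = 0.04805.
CI: 0.73894 ± 0.04805 = (0.6909, 0.7870).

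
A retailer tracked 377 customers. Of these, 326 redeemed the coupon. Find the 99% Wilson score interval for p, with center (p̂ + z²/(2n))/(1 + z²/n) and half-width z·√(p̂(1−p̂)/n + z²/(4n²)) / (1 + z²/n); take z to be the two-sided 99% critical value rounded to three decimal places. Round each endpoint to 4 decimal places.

p̂ = 326/377 = 0.86472; z = 2.576, so z² = 6.635776.
Denominator 1 + z²/n = 1 + 6.635776/377 = 1.017602.
Adjusted center: (0.86472 + z²/(2n))/1.017602 = 0.85841.
Radicand: p̂(1−p̂)/n + z²/(4n²) = 0.000310287 + 0.000011672 = 0.000321959.
Half-width = z·√(radicand)/denom = 2.576·0.017943/1.017602 = 0.04542.
Interval: 0.85841 ± 0.04542 → (0.8130, 0.9038).

(0.8130, 0.9038)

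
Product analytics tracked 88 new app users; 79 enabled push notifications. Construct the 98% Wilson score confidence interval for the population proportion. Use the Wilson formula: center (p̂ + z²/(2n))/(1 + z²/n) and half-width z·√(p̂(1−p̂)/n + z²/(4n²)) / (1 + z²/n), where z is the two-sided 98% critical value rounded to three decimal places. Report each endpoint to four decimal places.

(0.7982, 0.9512)

Here p̂ = 79/88 = 0.89773 and z = 2.326 (z² = 5.410276).
1 + z²/n = 1.061480.
Adjusted center: (0.89773 + z²/(2n))/1.061480 = 0.87469.
Radicand: p̂(1−p̂)/n + z²/(4n²) = 0.001043330 + 0.000174660 = 0.001217990.
Half-width = 2.326·√0.001217990/1.061480 = 0.07648.
So the interval runs from 0.7982 to 0.9512.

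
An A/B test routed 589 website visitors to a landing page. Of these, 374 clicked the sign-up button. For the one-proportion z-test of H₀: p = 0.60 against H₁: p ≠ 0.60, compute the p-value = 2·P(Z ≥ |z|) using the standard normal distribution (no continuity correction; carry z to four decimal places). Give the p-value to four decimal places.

With x = 374 successes in n = 589, p̂ = 0.63497.
SE₀ = √(0.60·0.40/589) = 0.020186.
Test statistic (full precision, shown to 4 dp): z = (374/589 − 0.60)/SE₀ ≈ 1.7326.
From the standard normal, 2·P(Z ≥ |z|) = 0.0832.

p-value = 0.0832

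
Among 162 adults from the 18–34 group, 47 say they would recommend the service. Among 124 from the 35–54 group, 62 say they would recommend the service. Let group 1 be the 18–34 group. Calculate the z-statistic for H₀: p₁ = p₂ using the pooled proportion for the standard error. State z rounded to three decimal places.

z = -3.622

p̂₁ = 47/162 = 0.29012, p̂₂ = 62/124 = 0.50000.
Pooling: p̂ = 109/286 = 0.38112.
SE = √[p̂(1−p̂)(1/n₁+1/n₂)] = √[0.38112·0.61888·(1/162+1/124)] ≈ 0.057949.
z = -0.20988/0.057949 = -3.622.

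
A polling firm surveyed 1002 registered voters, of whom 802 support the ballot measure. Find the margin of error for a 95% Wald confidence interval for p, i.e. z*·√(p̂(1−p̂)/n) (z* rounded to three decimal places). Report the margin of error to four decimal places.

Sample proportion p̂ = 802/1002 = 0.80040.
Standard error of p̂: √(0.159760/1002) = √0.000159441 = 0.012627.
The 95% critical value is z* = 1.960.
ME = 1.960·0.012627 = 0.0247.

ME = 0.0247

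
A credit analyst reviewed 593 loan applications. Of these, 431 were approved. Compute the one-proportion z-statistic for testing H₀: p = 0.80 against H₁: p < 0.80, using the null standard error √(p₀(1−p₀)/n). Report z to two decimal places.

z = -4.46

The sample proportion is 431/593 = 0.72681.
Null standard error: √(0.80·0.20/593) = √0.000269815 = 0.016426.
z = (p̂ − p₀)/SE = (0.72681 − 0.80)/0.016426 = -4.46.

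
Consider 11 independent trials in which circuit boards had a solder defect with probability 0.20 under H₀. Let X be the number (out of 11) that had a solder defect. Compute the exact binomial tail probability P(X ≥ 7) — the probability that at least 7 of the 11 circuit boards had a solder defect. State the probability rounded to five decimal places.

X ~ Binomial(n=11, p=0.20).
P(X ≥ 7) = Σ_{j=7}^{11} C(11,j)·0.20^j·0.80^{11−j}.
= 0.001730 + 0.000216 + 0.000018 + 0.000001 + 0.000000 = 0.00197.

P = 0.00197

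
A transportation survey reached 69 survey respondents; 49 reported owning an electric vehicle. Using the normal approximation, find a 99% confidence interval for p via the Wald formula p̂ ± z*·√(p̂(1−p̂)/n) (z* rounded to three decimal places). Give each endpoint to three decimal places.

p̂ = 49/69 = 0.71014.
Standard error of p̂: √(0.205839/69) = √0.002983175 = 0.054618.
For 99% confidence, z* = 2.576.
Margin of error: 2.576 × 0.054618 = 0.14070.
Interval: 0.71014 ± 0.14070 → (0.569, 0.851).

(0.569, 0.851)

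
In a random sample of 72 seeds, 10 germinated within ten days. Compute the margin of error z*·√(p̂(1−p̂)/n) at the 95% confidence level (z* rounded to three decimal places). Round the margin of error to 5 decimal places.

Sample proportion p̂ = 10/72 = 0.13889.
Standard error of p̂: √(0.119599/72) = √0.001661094 = 0.040757.
For 95% confidence, z* = 1.960.
Margin of error = z*·SE = 1.960 × 0.040757 = 0.07988.

ME = 0.07988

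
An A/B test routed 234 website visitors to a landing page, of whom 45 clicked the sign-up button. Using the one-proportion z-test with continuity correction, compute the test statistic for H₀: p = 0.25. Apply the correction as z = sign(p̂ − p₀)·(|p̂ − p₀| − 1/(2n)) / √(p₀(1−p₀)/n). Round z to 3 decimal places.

z = -1.963

Sample proportion p̂ = 45/234 = 0.19231. p̂ − p₀ = -0.057692.
1/(2n) = 0.002137.
Corrected numerator: |-0.057692| − 0.002137 = 0.055555.
Null standard error: √(0.25·0.75/234) = √0.000801282 = 0.028307.
z = (−)0.055555/0.028307 = -1.963.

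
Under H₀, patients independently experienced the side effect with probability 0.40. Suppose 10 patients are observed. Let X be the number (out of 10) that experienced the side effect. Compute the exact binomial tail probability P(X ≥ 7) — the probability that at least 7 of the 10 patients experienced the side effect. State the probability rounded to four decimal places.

X is binomial with n = 10 and p = 0.40.
P(X ≥ 7) = C(10,7)·0.40^7·0.60^3 + C(10,8)·0.40^8·0.60^2 + C(10,9)·0.40^9·0.60^1 + C(10,10)·0.40^10·0.60^0.
= 0.042467 + 0.010617 + 0.001573 + 0.000105 = 0.0548.

P = 0.0548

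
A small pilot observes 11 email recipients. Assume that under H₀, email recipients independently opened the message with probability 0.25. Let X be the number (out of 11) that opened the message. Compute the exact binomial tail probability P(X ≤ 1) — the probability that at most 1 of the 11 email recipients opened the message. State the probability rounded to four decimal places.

P = 0.1971

X ~ Binomial(n=11, p=0.25).
P(X ≤ 1) = C(11,0)·0.25^0·0.75^11 + C(11,1)·0.25^1·0.75^10.
= 0.042235 + 0.154862 = 0.1971.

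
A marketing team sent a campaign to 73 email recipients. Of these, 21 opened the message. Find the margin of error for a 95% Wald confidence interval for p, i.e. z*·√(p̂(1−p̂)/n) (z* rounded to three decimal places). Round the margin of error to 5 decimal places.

ME = 0.10384

Sample proportion p̂ = 21/73 = 0.28767.
SE = √(p̂(1−p̂)/n) = √(0.204916/73) = 0.052982.
The 95% critical value is z* = 1.960.
Margin of error = z*·SE = 1.960 × 0.052982 = 0.10384.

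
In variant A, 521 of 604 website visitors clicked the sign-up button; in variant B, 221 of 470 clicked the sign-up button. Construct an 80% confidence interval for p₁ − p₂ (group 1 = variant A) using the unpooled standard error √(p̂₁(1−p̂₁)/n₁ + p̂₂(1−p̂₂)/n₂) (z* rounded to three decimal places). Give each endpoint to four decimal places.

p̂₁ = 0.86258, p̂₂ = 0.47021, so the observed difference is 0.39237.
Unpooled SE = √(p̂₁(1−p̂₁)/n₁ + p̂₂(1−p̂₂)/n₂) = √(0.000196248 + 0.000530027) = 0.026949.
z* = 1.282 at the 80% level. Margin of error = 0.03455.
So the interval runs from 0.3578 to 0.4269.

(0.3578, 0.4269)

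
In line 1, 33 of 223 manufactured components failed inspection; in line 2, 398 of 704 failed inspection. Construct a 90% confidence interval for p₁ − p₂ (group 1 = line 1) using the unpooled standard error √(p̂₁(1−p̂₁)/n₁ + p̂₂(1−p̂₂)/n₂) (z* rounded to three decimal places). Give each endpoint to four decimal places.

(-0.4671, -0.3676)

p̂₁ = 0.14798, p̂₂ = 0.56534, so the observed difference is -0.41736.
Unpooled SE = √(p̂₁(1−p̂₁)/n₁ + p̂₂(1−p̂₂)/n₂) = √(0.000565396 + 0.000349049) = 0.030240.
For 90% confidence, z* = 1.645. Margin of error = 0.04974.
So the interval runs from -0.4671 to -0.3676.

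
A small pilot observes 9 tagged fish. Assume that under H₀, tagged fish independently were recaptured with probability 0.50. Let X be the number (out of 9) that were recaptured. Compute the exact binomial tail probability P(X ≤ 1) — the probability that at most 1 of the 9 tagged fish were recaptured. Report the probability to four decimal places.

P = 0.0195

X is binomial with n = 9 and p = 0.50.
P(X ≤ 1) = C(9,0)·0.50^0·0.50^9 + C(9,1)·0.50^1·0.50^8.
= 0.001953 + 0.017578 = 0.0195.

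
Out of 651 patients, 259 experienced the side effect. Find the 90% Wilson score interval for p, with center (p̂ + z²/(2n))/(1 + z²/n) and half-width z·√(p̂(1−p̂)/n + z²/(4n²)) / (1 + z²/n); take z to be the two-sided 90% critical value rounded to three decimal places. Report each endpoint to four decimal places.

(0.3668, 0.4298)

p̂ = 259/651 = 0.39785; z = 1.645, so z² = 2.706025.
1 + z²/n = 1.004157.
Adjusted center: (0.39785 + z²/(2n))/1.004157 = 0.39827.
Radicand: p̂(1−p̂)/n + z²/(4n²) = 0.000367996 + 0.000001596 = 0.000369592.
Half-width = z·√(radicand)/denom = 1.645·0.019225/1.004157 = 0.03149.
Interval: 0.39827 ± 0.03149 → (0.3668, 0.4298).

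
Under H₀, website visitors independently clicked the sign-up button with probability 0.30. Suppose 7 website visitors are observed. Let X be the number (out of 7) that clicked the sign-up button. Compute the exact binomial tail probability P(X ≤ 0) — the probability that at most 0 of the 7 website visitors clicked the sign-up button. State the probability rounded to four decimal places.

X ~ Binomial(n=7, p=0.30).
P(X ≤ 0) = C(7,0)·0.30^0·0.70^7.
= 0.082354 = 0.0824.

P = 0.0824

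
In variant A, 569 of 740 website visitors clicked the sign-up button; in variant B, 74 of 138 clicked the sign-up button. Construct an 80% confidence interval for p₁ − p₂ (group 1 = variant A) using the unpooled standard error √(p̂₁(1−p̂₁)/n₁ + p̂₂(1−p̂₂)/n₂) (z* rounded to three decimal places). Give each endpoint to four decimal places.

(0.1748, 0.2906)

p̂₁ = 569/740 = 0.76892, p̂₂ = 74/138 = 0.53623; p̂₁ − p̂₂ = 0.23269.
Unpooled SE = √(p̂₁(1−p̂₁)/n₁ + p̂₂(1−p̂₂)/n₂) = √(0.000240112 + 0.001802082) = 0.045191.
For 80% confidence, z* = 1.282. Margin of error = 0.05793.
Interval: 0.23269 ± 0.05793 → (0.1748, 0.2906).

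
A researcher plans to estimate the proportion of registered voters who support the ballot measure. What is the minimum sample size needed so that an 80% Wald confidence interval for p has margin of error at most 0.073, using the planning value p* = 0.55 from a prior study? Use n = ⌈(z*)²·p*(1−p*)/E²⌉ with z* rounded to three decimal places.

z* = 1.282 at the 80% level.
p*(1−p*) = 0.2475.
Required n before rounding: 1.643524 × 0.2475 / 0.073² = 76.332.
⌈76.332⌉ = 77.

n = 77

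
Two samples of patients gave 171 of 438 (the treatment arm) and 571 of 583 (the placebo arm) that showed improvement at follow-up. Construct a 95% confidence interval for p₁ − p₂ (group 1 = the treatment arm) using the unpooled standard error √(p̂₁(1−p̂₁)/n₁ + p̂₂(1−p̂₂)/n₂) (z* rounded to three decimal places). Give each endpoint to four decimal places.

p̂₁ = 171/438 = 0.39041, p̂₂ = 571/583 = 0.97942; p̂₁ − p̂₂ = -0.58901.
Unpooled SE = √(p̂₁(1−p̂₁)/n₁ + p̂₂(1−p̂₂)/n₂) = √(0.000543357 + 0.000034579) = 0.024040.
The 95% critical value is z* = 1.960. Margin of error = 0.04712.
Interval: -0.58901 ± 0.04712 → (-0.6361, -0.5419).

(-0.6361, -0.5419)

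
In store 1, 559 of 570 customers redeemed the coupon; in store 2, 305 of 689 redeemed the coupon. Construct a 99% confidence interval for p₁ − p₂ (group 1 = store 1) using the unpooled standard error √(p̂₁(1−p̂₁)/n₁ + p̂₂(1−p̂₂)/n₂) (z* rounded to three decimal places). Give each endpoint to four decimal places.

p̂₁ = 559/570 = 0.98070, p̂₂ = 305/689 = 0.44267; p̂₁ − p̂₂ = 0.53803.
Unpooled SE = √(p̂₁(1−p̂₁)/n₁ + p̂₂(1−p̂₂)/n₂) = √(0.000033203 + 0.000358075) = 0.019781.
For 99% confidence, z* = 2.576. Margin of error = 0.05096.
Interval: 0.53803 ± 0.05096 → (0.4871, 0.5890).

(0.4871, 0.5890)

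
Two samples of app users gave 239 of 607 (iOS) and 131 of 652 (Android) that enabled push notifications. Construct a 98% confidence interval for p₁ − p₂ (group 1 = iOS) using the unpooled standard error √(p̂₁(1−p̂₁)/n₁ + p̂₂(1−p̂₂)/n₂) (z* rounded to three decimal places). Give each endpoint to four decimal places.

p̂₁ = 239/607 = 0.39374, p̂₂ = 131/652 = 0.20092; p̂₁ − p̂₂ = 0.19282.
Unpooled SE = √(p̂₁(1−p̂₁)/n₁ + p̂₂(1−p̂₂)/n₂) = √(0.000393260 + 0.000246244) = 0.025288.
z* = 2.326 at the 98% level. Margin = 2.326·0.025288 = 0.05882.
So the interval runs from 0.1340 to 0.2516.

(0.1340, 0.2516)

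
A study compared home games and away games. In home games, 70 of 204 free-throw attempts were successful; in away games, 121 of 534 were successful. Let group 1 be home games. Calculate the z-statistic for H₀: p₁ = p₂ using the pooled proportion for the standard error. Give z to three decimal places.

z = 3.233

Sample proportions: p̂₁ = 70/204 = 0.34314 and p̂₂ = 121/534 = 0.22659.
Pooling: p̂ = 191/738 = 0.25881.
Pooled SE = √[0.1918262·0.00677462] ≈ 0.036049.
z = (p̂₁ − p̂₂)/SE = (0.34314 − 0.22659)/0.036049 = 0.11655/0.036049 = 3.233.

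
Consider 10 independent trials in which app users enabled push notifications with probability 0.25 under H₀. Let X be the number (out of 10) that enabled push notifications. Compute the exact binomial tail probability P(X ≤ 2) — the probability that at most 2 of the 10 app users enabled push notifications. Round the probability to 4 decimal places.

P = 0.5256

X is binomial with n = 10 and p = 0.25.
P(X ≤ 2) = C(10,0)·0.25^0·0.75^10 + C(10,1)·0.25^1·0.75^9 + C(10,2)·0.25^2·0.75^8.
= 0.056314 + 0.187712 + 0.281568 = 0.5256.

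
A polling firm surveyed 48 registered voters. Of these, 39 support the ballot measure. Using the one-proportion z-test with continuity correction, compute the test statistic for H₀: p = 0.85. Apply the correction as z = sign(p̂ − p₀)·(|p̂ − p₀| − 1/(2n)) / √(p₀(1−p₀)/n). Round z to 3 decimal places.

z = -0.525

With x = 39 successes in n = 48, p̂ = 0.81250. p̂ − p₀ = -0.037500.
1/(2n) = 0.010417.
Corrected numerator: |-0.037500| − 0.010417 = 0.027083.
SE₀ = √(0.85·0.15/48) = 0.051539.
z = (−)0.027083/0.051539 = -0.525.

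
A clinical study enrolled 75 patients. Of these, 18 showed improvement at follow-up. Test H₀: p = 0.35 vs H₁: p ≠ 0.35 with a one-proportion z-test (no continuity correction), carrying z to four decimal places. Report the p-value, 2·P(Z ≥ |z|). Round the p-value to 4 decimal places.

p-value = 0.0458

With x = 18 successes in n = 75, p̂ = 0.24000.
SE₀ = √(0.35·0.65/75) = 0.055076.
Test statistic (full precision, shown to 4 dp): z = (18/75 − 0.35)/SE₀ ≈ -1.9973.
From the standard normal, 2·P(Z ≥ |z|) = 0.0458.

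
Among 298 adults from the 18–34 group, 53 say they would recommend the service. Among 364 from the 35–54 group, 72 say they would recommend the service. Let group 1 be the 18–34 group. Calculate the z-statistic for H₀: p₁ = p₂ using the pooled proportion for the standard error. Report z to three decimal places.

z = -0.653

p̂₁ = 53/298 = 0.17785, p̂₂ = 72/364 = 0.19780.
Pooling: p̂ = 125/662 = 0.18882.
SE = √[p̂(1−p̂)(1/n₁+1/n₂)] = √[0.18882·0.81118·(1/298+1/364)] ≈ 0.030574.
z = (p̂₁ − p̂₂)/SE = (0.17785 − 0.19780)/0.030574 = -0.01995/0.030574 = -0.653.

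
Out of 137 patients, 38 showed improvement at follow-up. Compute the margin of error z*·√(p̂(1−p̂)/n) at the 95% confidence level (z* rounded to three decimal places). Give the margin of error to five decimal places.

The sample proportion is 38/137 = 0.27737.
Standard error of p̂: √(0.200437/137) = √0.001463043 = 0.038250.
For 95% confidence, z* = 1.960.
ME = 1.960·0.038250 = 0.07497.

ME = 0.07497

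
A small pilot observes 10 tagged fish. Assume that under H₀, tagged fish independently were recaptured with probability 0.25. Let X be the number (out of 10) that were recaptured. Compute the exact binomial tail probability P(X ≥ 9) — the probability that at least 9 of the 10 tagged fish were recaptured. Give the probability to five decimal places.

X is binomial with n = 10 and p = 0.25.
P(X ≥ 9) = C(10,9)·0.25^9·0.75^1 + C(10,10)·0.25^10·0.75^0.
= 0.000029 + 0.000001 = 0.00003.

P = 0.00003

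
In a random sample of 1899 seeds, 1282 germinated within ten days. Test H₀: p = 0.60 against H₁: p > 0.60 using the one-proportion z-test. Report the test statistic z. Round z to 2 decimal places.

Sample proportion p̂ = 1282/1899 = 0.67509.
SE₀ = √(0.60·0.40/1899) = 0.011242.
Test statistic: z = 0.07509/0.011242 = 6.68.

z = 6.68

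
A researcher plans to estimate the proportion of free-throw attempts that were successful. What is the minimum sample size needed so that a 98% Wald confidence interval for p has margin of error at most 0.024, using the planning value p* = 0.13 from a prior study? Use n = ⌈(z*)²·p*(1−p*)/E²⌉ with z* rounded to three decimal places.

n = 1063

For 98% confidence, z* = 2.326.
p*(1−p*) = 0.1131.
(z*)²·p*(1−p*)/E² = 5.410276·0.1131/0.000576 = 1062.330.
⌈1062.330⌉ = 1063.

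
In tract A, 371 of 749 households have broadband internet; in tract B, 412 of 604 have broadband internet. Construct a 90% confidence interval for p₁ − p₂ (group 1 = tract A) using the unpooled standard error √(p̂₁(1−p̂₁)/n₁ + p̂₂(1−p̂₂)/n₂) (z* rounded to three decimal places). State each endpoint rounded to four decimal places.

p̂₁ = 0.49533, p̂₂ = 0.68212, so the observed difference is -0.18679.
Unpooled SE = √(p̂₁(1−p̂₁)/n₁ + p̂₂(1−p̂₂)/n₂) = √(0.000333749 + 0.000358994) = 0.026320.
z* = 1.645 at the 90% level. Margin = 1.645·0.026320 = 0.04330.
So the interval runs from -0.2301 to -0.1435.

(-0.2301, -0.1435)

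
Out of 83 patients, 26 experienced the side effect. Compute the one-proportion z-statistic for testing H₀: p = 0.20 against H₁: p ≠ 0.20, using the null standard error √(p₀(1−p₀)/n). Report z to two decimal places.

z = 2.58

Sample proportion p̂ = 26/83 = 0.31325.
Null standard error: √(0.20·0.80/83) = √0.001927711 = 0.043906.
Test statistic: z = 0.11325/0.043906 = 2.58.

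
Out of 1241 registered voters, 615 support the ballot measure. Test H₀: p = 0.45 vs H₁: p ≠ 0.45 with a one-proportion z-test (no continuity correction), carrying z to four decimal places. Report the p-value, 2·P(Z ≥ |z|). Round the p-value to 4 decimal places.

p-value = 0.0013

p̂ = 615/1241 = 0.49557.
Under H₀, SE = √(p₀(1−p₀)/n) = √(0.45·0.55/1241) = √0.000199436 = 0.014122.
z = (p̂ − p₀)/SE = (615/1241 − 0.45)/0.014122 ≈ 3.2267.
From the standard normal, 2·P(Z ≥ |z|) = 0.0013.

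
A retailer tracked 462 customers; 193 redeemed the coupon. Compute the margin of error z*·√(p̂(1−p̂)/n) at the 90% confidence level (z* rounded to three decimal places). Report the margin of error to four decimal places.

Sample proportion p̂ = 193/462 = 0.41775.
Standard error of p̂: √(0.243235/462) = √0.000526482 = 0.022945.
z* = 1.645 at the 90% level.
ME = 1.645·0.022945 = 0.0377.

ME = 0.0377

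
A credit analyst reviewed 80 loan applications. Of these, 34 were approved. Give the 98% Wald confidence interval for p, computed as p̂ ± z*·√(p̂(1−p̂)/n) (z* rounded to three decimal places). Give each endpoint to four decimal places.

Sample proportion p̂ = 34/80 = 0.42500.
SE(p̂) = √(0.42500·0.57500/80) = 0.055269.
z* = 2.326 at the 98% level.
Margin of error: 2.326 × 0.055269 = 0.12856.
Interval: 0.42500 ± 0.12856 → (0.2964, 0.5536).

(0.2964, 0.5536)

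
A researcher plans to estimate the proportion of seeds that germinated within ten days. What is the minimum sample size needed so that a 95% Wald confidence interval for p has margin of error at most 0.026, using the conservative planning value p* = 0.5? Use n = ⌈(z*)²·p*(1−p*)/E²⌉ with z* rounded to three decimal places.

n = 1421

z* = 1.960 at the 95% level.
p*(1−p*) = 0.2500.
Required n before rounding: 3.841600 × 0.2500 / 0.026² = 1420.710.
⌈1420.710⌉ = 1421.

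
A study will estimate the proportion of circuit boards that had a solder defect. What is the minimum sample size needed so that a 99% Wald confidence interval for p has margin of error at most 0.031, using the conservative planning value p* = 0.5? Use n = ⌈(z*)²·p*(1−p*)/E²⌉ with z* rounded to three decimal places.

n = 1727

For 99% confidence, z* = 2.576.
p*(1−p*) = 0.2500.
Required n before rounding: 6.635776 × 0.2500 / 0.031² = 1726.268.
⌈1726.268⌉ = 1727.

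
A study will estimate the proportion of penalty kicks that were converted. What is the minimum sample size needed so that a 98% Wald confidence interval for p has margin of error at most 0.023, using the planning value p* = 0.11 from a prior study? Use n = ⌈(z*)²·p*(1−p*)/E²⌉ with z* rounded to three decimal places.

For 98% confidence, z* = 2.326.
p*(1−p*) = 0.0979.
Required n before rounding: 5.410276 × 0.0979 / 0.023² = 1001.259.
Rounding up, n = 1002.

n = 1002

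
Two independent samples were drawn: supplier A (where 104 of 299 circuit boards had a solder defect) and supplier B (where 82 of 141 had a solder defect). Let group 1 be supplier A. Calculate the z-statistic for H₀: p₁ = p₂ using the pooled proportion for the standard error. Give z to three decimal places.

Sample proportions: p̂₁ = 104/299 = 0.34783 and p̂₂ = 82/141 = 0.58156.
Pooled p̂ = (104+82)/(299+141) = 186/440 = 0.42273.
SE = √[p̂(1−p̂)(1/n₁+1/n₂)] = √[0.42273·0.57727·(1/299+1/141)] ≈ 0.050466.
z = (p̂₁ − p̂₂)/SE = (0.34783 − 0.58156)/0.050466 = -0.23373/0.050466 = -4.631.

z = -4.631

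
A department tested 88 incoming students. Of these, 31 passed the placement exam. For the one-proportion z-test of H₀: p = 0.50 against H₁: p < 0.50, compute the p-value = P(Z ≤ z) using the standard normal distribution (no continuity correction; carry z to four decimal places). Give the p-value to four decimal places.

p̂ = 31/88 = 0.35227.
Under H₀, SE = √(p₀(1−p₀)/n) = √(0.50·0.50/88) = √0.002840909 = 0.053300.
Test statistic (full precision, shown to 4 dp): z = (31/88 − 0.50)/SE₀ ≈ -2.7716.
From the standard normal, P(Z ≤ z) = 0.0028.

p-value = 0.0028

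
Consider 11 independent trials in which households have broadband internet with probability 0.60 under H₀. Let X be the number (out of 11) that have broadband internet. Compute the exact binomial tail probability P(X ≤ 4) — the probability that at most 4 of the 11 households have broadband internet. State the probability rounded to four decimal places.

P = 0.0994

X is binomial with n = 11 and p = 0.60.
P(X ≤ 4) = Σ_{j=0}^{4} C(11,j)·0.60^j·0.40^{11−j}.
= 0.000042 + 0.000692 + 0.005190 + 0.023357 + 0.070071 = 0.0994.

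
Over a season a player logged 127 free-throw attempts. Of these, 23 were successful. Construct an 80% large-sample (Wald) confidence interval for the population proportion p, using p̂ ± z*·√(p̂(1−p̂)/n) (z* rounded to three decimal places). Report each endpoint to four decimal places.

(0.1373, 0.2249)

The sample proportion is 23/127 = 0.18110.
Standard error of p̂: √(0.148304/127) = √0.001167750 = 0.034172.
The 80% critical value is z* = 1.282.
Margin of error: 1.282 × 0.034172 = 0.04381.
So the interval runs from 0.1373 to 0.2249.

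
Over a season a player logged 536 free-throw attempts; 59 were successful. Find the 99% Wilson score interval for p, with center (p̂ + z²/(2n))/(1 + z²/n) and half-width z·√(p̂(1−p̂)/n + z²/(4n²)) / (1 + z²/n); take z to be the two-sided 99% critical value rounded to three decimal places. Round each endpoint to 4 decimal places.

(0.0799, 0.1498)

Here p̂ = 59/536 = 0.11007 and z = 2.576 (z² = 6.635776).
Denominator 1 + z²/n = 1 + 6.635776/536 = 1.012380.
Adjusted center: (0.11007 + z²/(2n))/1.012380 = 0.11484.
Radicand: p̂(1−p̂)/n + z²/(4n²) = 0.000182758 + 0.000005774 = 0.000188532.
Half-width = 2.576·√0.000188532/1.012380 = 0.03494.
Interval: 0.11484 ± 0.03494 → (0.0799, 0.1498).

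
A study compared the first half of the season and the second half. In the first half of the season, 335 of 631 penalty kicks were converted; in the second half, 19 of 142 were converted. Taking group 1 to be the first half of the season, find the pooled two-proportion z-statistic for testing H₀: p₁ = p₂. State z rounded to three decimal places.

Sample proportions: p̂₁ = 335/631 = 0.53090 and p̂₂ = 19/142 = 0.13380.
Pooling: p̂ = 354/773 = 0.45796.
SE = √[p̂(1−p̂)(1/n₁+1/n₂)] = √[0.45796·0.54204·(1/631+1/142)] ≈ 0.046276.
z = 0.39710/0.046276 = 8.581.

z = 8.581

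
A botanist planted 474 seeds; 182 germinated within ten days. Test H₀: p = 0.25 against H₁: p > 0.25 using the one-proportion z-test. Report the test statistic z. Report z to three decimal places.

With x = 182 successes in n = 474, p̂ = 0.38397.
SE₀ = √(0.25·0.75/474) = 0.019889.
Test statistic: z = 0.13397/0.019889 = 6.736.

z = 6.736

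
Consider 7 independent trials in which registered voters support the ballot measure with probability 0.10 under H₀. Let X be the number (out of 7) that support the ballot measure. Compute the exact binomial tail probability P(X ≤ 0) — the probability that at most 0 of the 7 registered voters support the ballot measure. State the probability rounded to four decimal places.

P = 0.4783

X is binomial with n = 7 and p = 0.10.
P(X ≤ 0) = C(7,0)·0.10^0·0.90^7.
= 0.478297 = 0.4783.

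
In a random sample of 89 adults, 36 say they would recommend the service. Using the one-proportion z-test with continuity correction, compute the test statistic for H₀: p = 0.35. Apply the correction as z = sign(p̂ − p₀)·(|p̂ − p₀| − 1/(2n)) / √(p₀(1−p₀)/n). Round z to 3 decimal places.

Sample proportion p̂ = 36/89 = 0.40449. p̂ − p₀ = 0.054494.
1/(2n) = 0.005618.
Corrected numerator: |0.054494| − 0.005618 = 0.048876.
SE₀ = √(0.35·0.65/89) = 0.050559.
z = (+)0.048876/0.050559 = 0.967.

z = 0.967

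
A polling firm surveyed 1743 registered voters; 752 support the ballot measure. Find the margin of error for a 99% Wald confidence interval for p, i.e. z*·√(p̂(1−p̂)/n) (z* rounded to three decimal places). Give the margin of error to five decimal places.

Sample proportion p̂ = 752/1743 = 0.43144.
SE(p̂) = √(0.43144·0.56856/1743) = 0.011863.
z* = 2.576 at the 99% level.
ME = 2.576·0.011863 = 0.03056.

ME = 0.03056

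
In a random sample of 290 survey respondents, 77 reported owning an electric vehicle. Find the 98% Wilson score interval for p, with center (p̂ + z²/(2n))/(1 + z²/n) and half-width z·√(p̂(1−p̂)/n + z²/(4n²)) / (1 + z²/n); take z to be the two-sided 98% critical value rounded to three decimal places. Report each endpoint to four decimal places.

(0.2099, 0.3297)

Here p̂ = 77/290 = 0.26552 and z = 2.326 (z² = 5.410276).
Denominator 1 + z²/n = 1 + 5.410276/290 = 1.018656.
Adjusted center: (0.26552 + z²/(2n))/1.018656 = 0.26981.
Radicand: p̂(1−p̂)/n + z²/(4n²) = 0.000672475 + 0.000016083 = 0.000688558.
Half-width = 2.326·√0.000688558/1.018656 = 0.05992.
So the interval runs from 0.2099 to 0.3297.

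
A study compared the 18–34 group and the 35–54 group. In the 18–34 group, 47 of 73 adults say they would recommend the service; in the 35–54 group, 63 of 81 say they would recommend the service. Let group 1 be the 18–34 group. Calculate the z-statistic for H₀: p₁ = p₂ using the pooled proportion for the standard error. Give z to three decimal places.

Sample proportions: p̂₁ = 47/73 = 0.64384 and p̂₂ = 63/81 = 0.77778.
Pooled p̂ = (47+63)/(73+81) = 110/154 = 0.71429.
Pooled SE = √[0.2040816·0.02604431] ≈ 0.072905.
z = (p̂₁ − p̂₂)/SE = (0.64384 − 0.77778)/0.072905 = -0.13394/0.072905 = -1.837.

z = -1.837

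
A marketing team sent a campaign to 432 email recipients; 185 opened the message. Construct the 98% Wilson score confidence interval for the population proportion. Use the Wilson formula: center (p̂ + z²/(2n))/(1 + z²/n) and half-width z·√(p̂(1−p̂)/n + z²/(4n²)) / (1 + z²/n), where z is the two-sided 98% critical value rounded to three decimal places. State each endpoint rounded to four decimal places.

(0.3741, 0.4842)

p̂ = 185/432 = 0.42824; z = 2.326, so z² = 5.410276.
1 + z²/n = 1.012524.
Center = (0.42824 + 0.006262)/1.012524 = 0.42913.
Radicand: p̂(1−p̂)/n + z²/(4n²) = 0.000566784 + 0.000007248 = 0.000574032.
Half-width = z·√(radicand)/denom = 2.326·0.023959/1.012524 = 0.05504.
Interval: 0.42913 ± 0.05504 → (0.3741, 0.4842).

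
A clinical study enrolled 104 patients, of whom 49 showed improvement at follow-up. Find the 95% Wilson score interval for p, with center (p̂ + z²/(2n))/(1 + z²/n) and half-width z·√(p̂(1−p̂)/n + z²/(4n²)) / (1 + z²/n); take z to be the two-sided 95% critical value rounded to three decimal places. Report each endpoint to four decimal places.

(0.3780, 0.5664)

p̂ = 49/104 = 0.47115; z = 1.960, so z² = 3.841600.
Denominator 1 + z²/n = 1 + 3.841600/104 = 1.036938.
Adjusted center: (0.47115 + z²/(2n))/1.036938 = 0.47218.
Radicand: p̂(1−p̂)/n + z²/(4n²) = 0.002395845 + 0.000088794 = 0.002484639.
Half-width = z·√(radicand)/denom = 1.960·0.049846/1.036938 = 0.09422.
CI: 0.47218 ± 0.09422 = (0.3780, 0.5664).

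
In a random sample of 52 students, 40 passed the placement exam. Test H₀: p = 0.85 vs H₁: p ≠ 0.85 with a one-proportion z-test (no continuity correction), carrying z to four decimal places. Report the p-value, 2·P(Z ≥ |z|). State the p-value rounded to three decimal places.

p-value = 0.103

With x = 40 successes in n = 52, p̂ = 0.76923.
Under H₀, SE = √(p₀(1−p₀)/n) = √(0.85·0.15/52) = √0.002451923 = 0.049517.
Test statistic (full precision, shown to 4 dp): z = (40/52 − 0.85)/SE₀ ≈ -1.6311.
From the standard normal, 2·P(Z ≥ |z|) = 0.103.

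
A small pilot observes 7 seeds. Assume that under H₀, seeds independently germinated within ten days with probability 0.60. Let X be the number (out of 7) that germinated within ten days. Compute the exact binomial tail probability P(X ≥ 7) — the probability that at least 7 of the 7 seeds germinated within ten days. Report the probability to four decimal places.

P = 0.0280

X is binomial with n = 7 and p = 0.60.
P(X ≥ 7) = C(7,7)·0.60^7·0.40^0.
= 0.027994 = 0.0280.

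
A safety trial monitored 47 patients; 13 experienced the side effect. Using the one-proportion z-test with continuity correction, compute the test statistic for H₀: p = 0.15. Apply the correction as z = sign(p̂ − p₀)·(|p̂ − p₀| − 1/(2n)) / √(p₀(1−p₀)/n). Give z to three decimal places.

z = 2.226

The sample proportion is 13/47 = 0.27660. p̂ − p₀ = 0.126596.
1/(2n) = 0.010638.
Corrected numerator: |0.126596| − 0.010638 = 0.115958.
Null standard error: √(0.15·0.85/47) = √0.002712766 = 0.052084.
z = (+)0.115958/0.052084 = 2.226.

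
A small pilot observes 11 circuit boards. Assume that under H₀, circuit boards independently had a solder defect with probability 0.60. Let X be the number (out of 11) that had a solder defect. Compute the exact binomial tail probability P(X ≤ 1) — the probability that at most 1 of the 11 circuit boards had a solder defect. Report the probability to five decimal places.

X ~ Binomial(n=11, p=0.60).
P(X ≤ 1) = C(11,0)·0.60^0·0.40^11 + C(11,1)·0.60^1·0.40^10.
= 0.000042 + 0.000692 = 0.00073.

P = 0.00073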